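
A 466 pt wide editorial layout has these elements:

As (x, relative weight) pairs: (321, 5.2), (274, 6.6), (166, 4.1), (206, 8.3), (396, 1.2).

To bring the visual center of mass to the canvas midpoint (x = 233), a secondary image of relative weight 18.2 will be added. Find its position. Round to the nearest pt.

New total weight: (5.2 + 6.6 + 4.1 + 8.3 + 1.2) + 18.2 = 43.6.
Along x: (6343.2 + 18.2·x) / 43.6 = 233 (existing moment 5.2·321 + 6.6·274 + 4.1·166 + 8.3·206 + 1.2·396 = 6343.2) ⇒ x = (10158.8 − 6343.2) / 18.2 ≈ 209.65.

x ≈ 210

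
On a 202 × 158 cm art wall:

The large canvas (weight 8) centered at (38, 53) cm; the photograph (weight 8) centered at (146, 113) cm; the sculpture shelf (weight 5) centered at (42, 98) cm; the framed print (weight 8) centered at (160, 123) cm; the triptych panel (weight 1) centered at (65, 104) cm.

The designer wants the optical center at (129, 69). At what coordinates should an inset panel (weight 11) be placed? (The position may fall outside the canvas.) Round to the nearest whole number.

With the inset panel, Σw becomes 8 + 8 + 5 + 8 + 1 + 11 = 41.
x: need Σw·x = 41·129 = 5289. Existing = 8·38 + 8·146 + 5·42 + 8·160 + 1·65 = 3027. Remainder 2262 / 11 ≈ 205.64.
y: need Σw·y = 41·69 = 2829. Existing = 8·53 + 8·113 + 5·98 + 8·123 + 1·104 = 2906. Remainder -77 / 11 ≈ -7.00.

(206, -7)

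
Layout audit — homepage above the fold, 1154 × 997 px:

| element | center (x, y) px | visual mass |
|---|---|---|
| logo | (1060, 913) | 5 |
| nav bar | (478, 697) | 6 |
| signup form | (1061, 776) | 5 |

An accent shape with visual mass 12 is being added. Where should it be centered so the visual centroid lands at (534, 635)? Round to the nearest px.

With the accent shape, Σw becomes 5 + 6 + 5 + 12 = 28.
x: need Σw·x = 28·534 = 14952. Existing = 5·1060 + 6·478 + 5·1061 = 13473. Remainder 1479 / 12 ≈ 123.25.
y: need Σw·y = 28·635 = 17780. Existing = 5·913 + 6·697 + 5·776 = 12627. Remainder 5153 / 12 ≈ 429.42.

(123, 429)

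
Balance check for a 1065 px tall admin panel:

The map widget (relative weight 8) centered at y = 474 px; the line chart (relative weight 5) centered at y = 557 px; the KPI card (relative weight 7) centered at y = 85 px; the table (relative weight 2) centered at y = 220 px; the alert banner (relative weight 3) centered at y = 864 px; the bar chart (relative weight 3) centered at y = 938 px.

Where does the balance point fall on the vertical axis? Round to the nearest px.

Total weight = 8 + 5 + 7 + 2 + 3 + 3 = 28.
y: moment 13018 / weight 28 ≈ 464.93

y ≈ 465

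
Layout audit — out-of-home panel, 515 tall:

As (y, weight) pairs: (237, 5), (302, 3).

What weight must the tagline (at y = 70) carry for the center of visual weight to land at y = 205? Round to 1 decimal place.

Existing Σw = 8 (5 + 3); existing moment 5·237 + 3·302 = 2091.
Balance at y = 205 requires (2091 + w·70) / (8 + w) = 205.
So w = (205·8 − 2091)/(70 − 205) = -451/-135 ≈ 3.34.

w ≈ 3.3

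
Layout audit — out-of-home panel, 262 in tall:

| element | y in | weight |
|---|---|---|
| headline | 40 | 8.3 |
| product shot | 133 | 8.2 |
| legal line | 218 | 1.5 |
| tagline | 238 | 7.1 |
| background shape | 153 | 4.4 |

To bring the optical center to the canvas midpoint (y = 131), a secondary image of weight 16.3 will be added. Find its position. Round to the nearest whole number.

After adding the secondary image, total weight = 8.3 + 8.2 + 1.5 + 7.1 + 4.4 + 16.3 = 45.8.
Along y: (4112.6 + 16.3·y) / 45.8 = 131 (existing moment 8.3·40 + 8.2·133 + 1.5·218 + 7.1·238 + 4.4·153 = 4112.6) ⇒ y = (5999.8 − 4112.6) / 16.3 ≈ 115.78.

y ≈ 116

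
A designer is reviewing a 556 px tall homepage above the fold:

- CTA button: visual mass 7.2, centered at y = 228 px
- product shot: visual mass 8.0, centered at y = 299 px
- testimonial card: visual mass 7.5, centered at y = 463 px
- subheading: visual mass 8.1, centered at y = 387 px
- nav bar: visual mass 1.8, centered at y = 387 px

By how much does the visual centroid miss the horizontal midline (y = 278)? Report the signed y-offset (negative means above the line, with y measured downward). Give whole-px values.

≈ 70 px

Weights sum to 7.2 + 8.0 + 7.5 + 8.1 + 1.8 = 32.6.
y-moment: 7.2·228 + 8.0·299 + 7.5·463 + 8.1·387 + 1.8·387 = 11337.4; centroid 11337.4/32.6 ≈ 347.77.
Against y = 278, that's 347.77 − 278 = 69.77.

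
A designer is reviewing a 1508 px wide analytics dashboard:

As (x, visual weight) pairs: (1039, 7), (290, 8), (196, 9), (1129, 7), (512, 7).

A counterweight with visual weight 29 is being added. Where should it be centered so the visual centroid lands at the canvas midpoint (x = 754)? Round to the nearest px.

x ≈ 954

After adding the counterweight, total weight = 7 + 8 + 9 + 7 + 7 + 29 = 67.
x: target moment 67×754 = 50518; current 7·1039 + 8·290 + 9·196 + 7·1129 + 7·512 = 22844; the counterweight supplies 27674, so x = 27674/29 ≈ 954.28.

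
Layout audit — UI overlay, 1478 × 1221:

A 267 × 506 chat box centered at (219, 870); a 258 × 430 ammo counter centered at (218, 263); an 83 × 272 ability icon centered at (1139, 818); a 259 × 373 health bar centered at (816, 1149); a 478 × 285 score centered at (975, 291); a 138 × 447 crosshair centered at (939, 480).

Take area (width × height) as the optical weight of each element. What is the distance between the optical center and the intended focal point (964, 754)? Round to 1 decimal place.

Areas: chat box 267·506 = 135102, ammo counter 258·430 = 110940, ability icon 83·272 = 22576, health bar 259·373 = 96607, score 478·285 = 136230, crosshair 138·447 = 61686. Total weight = 563141.
x: moment 349065038 / weight 563141 ≈ 619.85
Σw·y = 345436781; ȳ = 345436781/563141 ≈ 613.41.
Offset from (964, 754): Δx ≈ -344.15, Δy ≈ -140.59; distance = √(Δx² + Δy²) ≈ 371.76.

≈ 371.8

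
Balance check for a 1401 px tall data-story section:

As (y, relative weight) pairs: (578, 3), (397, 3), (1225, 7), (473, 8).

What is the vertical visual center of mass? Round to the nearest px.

y ≈ 728

Weights sum to 3 + 3 + 7 + 8 = 21.
Σw·y = 3·578 + 3·397 + 7·1225 + 8·473 = 15284, so ȳ = 15284/21 ≈ 727.81.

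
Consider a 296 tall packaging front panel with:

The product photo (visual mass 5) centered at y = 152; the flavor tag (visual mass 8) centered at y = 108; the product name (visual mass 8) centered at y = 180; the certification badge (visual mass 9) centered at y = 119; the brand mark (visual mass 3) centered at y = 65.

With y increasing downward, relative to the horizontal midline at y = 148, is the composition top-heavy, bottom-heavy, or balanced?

top-heavy

Σw = 5 + 8 + 8 + 9 + 3 = 33.
Σw·y = 5·152 + 8·108 + 8·180 + 9·119 + 3·65 = 4330, so ȳ = 4330/33 ≈ 131.21.
131.2 vs midline 148 → top-heavy.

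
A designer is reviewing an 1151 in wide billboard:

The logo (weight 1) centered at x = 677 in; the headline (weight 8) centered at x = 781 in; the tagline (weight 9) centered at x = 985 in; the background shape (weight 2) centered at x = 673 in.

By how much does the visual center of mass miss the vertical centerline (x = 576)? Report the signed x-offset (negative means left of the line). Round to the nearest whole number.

Total weight = 1 + 8 + 9 + 2 = 20.
x: (1·677 + 8·781 + 9·985 + 2·673) / 20 = 17136 / 20 ≈ 856.80
Difference: 856.80 − 576 ≈ 280.80.

≈ 281 in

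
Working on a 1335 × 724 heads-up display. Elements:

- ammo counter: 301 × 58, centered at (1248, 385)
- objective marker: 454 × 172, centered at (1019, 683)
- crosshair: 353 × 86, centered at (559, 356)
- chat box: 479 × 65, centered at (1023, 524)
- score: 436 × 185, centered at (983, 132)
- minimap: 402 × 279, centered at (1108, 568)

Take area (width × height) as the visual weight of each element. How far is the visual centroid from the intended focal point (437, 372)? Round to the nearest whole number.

Taking area as weight: ammo counter 301·58 = 17458, objective marker 454·172 = 78088, crosshair 353·86 = 30358, chat box 479·65 = 31135, score 436·185 = 80660, minimap 402·279 = 112158. Sum 349857.
x: (17458·1248 + 78088·1019 + 30358·559 + 31135·1023 + 80660·983 + 112158·1108) / 349857 = 353740327 / 349857 ≈ 1011.10
y: (17458·385 + 78088·683 + 30358·356 + 31135·524 + 80660·132 + 112158·568) / 349857 = 161530486 / 349857 ≈ 461.70
Relative to (437, 372): Δ = (574.10, 89.70); |Δ| = √(574.10² + 89.70²) ≈ 581.07.

≈ 581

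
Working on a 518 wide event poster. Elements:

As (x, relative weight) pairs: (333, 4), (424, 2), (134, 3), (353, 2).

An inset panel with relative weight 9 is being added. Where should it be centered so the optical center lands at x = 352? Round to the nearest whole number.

New total weight: (4 + 2 + 3 + 2) + 9 = 20.
x: target moment 20×352 = 7040; current 4·333 + 2·424 + 3·134 + 2·353 = 3288; the inset panel supplies 3752, so x = 3752/9 ≈ 416.89.

x ≈ 417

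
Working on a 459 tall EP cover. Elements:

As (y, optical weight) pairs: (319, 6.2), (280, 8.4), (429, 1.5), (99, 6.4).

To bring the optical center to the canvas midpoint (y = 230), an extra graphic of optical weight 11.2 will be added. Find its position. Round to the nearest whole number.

With the extra graphic, Σw becomes 6.2 + 8.4 + 1.5 + 6.4 + 11.2 = 33.7.
Along y: (5606.9 + 11.2·y) / 33.7 = 230 (existing moment 6.2·319 + 8.4·280 + 1.5·429 + 6.4·99 = 5606.9) ⇒ y = (7751.0 − 5606.9) / 11.2 ≈ 191.44.

y ≈ 191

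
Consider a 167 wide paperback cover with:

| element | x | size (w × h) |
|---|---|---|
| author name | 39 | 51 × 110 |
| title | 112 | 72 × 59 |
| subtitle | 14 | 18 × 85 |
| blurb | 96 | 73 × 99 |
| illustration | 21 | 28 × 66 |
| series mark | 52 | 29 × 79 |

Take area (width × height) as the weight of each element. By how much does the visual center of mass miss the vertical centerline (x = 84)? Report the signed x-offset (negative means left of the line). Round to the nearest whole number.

Taking area as weight: author name 51·110 = 5610, title 72·59 = 4248, subtitle 18·85 = 1530, blurb 73·99 = 7227, illustration 28·66 = 1848, series mark 29·79 = 2291. Sum 22754.
x: (5610·39 + 4248·112 + 1530·14 + 7227·96 + 1848·21 + 2291·52) / 22754 = 1567718 / 22754 ≈ 68.90
Offset from x = 84: 68.90 − 84 ≈ -15.10.

≈ -15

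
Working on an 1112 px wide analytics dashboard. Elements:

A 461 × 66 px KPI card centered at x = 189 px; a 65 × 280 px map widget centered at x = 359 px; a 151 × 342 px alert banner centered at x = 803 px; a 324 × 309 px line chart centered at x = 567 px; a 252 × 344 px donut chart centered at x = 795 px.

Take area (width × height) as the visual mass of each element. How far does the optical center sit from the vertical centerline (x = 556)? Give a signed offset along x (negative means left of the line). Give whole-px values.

Areas → weights: KPI card 461·66 = 30426, map widget 65·280 = 18200, alert banner 151·342 = 51642, line chart 324·309 = 100116, donut chart 252·344 = 86688; Σw = 287072.
x: (30426·189 + 18200·359 + 51642·803 + 100116·567 + 86688·795) / 287072 = 179435572 / 287072 ≈ 625.05
Difference: 625.05 − 556 ≈ 69.05.

≈ 69 px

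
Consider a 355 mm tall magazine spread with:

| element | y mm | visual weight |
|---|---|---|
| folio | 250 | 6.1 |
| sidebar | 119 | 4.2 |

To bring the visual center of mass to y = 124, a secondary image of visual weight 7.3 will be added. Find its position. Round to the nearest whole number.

After adding the secondary image, total weight = 6.1 + 4.2 + 7.3 = 17.6.
y: need Σw·y = 17.6·124 = 2182.4. Existing = 6.1·250 + 4.2·119 = 2024.8. Remainder 157.6 / 7.3 ≈ 21.59.

y ≈ 22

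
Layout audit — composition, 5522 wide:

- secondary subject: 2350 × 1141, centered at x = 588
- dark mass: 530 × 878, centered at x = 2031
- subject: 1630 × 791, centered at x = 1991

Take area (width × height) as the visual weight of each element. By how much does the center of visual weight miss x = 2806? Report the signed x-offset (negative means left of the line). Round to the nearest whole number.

≈ -1659

Areas → weights: secondary subject 2350·1141 = 2681350, dark mass 530·878 = 465340, subject 1630·791 = 1289330; Σw = 4436020.
Σw·x = 2681350·588 + 465340·2031 + 1289330·1991 = 5088795370, so x̄ = 5088795370/4436020 ≈ 1147.15.
Difference: 1147.15 − 2806 ≈ -1658.85.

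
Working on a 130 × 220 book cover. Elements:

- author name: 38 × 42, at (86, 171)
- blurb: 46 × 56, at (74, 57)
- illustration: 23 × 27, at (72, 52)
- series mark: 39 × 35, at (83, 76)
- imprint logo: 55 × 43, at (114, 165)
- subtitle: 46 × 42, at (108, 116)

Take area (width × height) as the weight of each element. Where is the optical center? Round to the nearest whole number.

Areas: author name 38·42 = 1596, blurb 46·56 = 2576, illustration 23·27 = 621, series mark 39·35 = 1365, imprint logo 55·43 = 2365, subtitle 46·42 = 1932. Total weight = 10455.
Σw·x = 1596·86 + 2576·74 + 621·72 + 1365·83 + 2365·114 + 1932·108 = 964153, so x̄ = 964153/10455 ≈ 92.22.
Σw·y = 1596·171 + 2576·57 + 621·52 + 1365·76 + 2365·165 + 1932·116 = 1170117, so ȳ = 1170117/10455 ≈ 111.92.

(92, 112)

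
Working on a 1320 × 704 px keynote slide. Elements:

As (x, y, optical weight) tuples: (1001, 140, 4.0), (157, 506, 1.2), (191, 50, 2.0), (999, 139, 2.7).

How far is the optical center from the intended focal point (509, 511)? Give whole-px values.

≈ 412 px

Weights sum to 4.0 + 1.2 + 2.0 + 2.7 = 9.9.
x-moment: 4.0·1001 + 1.2·157 + 2.0·191 + 2.7·999 = 7271.7; centroid 7271.7/9.9 ≈ 734.52.
y-moment: 4.0·140 + 1.2·506 + 2.0·50 + 2.7·139 = 1642.5; centroid 1642.5/9.9 ≈ 165.91.
From (509, 511): dx = 225.52, dy = -345.09, so the distance is √(dx²+dy²) ≈ 412.24.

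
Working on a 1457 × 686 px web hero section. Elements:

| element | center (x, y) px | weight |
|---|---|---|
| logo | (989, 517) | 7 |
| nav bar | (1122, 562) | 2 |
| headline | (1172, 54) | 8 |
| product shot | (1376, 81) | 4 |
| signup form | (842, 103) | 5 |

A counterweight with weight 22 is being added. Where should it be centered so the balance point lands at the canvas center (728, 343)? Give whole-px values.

After adding the counterweight, total weight = 7 + 2 + 8 + 4 + 5 + 22 = 48.
x: need Σw·x = 48·728 = 34944. Existing = 7·989 + 2·1122 + 8·1172 + 4·1376 + 5·842 = 28257. Remainder 6687 / 22 ≈ 303.95.
y: need Σw·y = 48·343 = 16464. Existing = 7·517 + 2·562 + 8·54 + 4·81 + 5·103 = 6014. Remainder 10450 / 22 ≈ 475.00.

(304, 475)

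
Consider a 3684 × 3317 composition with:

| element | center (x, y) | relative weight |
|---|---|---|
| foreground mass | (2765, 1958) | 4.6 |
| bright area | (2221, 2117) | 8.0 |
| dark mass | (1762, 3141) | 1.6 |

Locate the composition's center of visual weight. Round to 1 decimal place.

(2345.5, 2180.9)

Σw = 4.6 + 8.0 + 1.6 = 14.2.
x: (4.6·2765 + 8.0·2221 + 1.6·1762) / 14.2 = 33306.2 / 14.2 ≈ 2345.51
y: (4.6·1958 + 8.0·2117 + 1.6·3141) / 14.2 = 30968.4 / 14.2 ≈ 2180.87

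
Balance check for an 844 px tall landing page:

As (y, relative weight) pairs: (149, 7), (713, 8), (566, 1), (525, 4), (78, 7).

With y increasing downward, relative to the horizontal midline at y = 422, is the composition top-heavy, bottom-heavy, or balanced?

Weights sum to 7 + 8 + 1 + 4 + 7 = 27.
y-moment: 7·149 + 8·713 + 1·566 + 4·525 + 7·78 = 9959; centroid 9959/27 ≈ 368.85.
Since 368.9 is above (smaller y than) 422, the composition reads top-heavy.

top-heavy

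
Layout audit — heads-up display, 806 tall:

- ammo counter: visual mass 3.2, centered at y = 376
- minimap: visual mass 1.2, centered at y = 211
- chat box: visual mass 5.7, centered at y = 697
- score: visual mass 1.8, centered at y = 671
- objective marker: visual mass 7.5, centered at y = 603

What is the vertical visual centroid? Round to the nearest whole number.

y ≈ 575

Total weight = 3.2 + 1.2 + 5.7 + 1.8 + 7.5 = 19.4.
y: (3.2·376 + 1.2·211 + 5.7·697 + 1.8·671 + 7.5·603) / 19.4 = 11159.6 / 19.4 ≈ 575.24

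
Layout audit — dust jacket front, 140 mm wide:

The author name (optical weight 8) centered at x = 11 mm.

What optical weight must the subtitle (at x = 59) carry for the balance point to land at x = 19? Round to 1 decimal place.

w ≈ 1.6

The single fixed element contributes weight 8, moment 8·11 = 88.
For the centroid to hit 19: (88 + w·59) / (8 + w) = 19.
Solving: w = (19·8 − 88) / (59 − 19) = 64 / 40 ≈ 1.60.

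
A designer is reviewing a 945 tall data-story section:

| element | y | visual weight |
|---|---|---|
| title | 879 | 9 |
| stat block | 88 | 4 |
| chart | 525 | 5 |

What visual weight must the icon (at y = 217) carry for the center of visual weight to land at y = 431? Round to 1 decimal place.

Existing Σw = 18 (9 + 4 + 5); existing moment 9·879 + 4·88 + 5·525 = 10888.
Set Σw·y/Σw = 431: (10888 + 217w) = 431·(18 + w).
Solving: w = (431·18 − 10888) / (217 − 431) = -3130 / -214 ≈ 14.63.

w ≈ 14.6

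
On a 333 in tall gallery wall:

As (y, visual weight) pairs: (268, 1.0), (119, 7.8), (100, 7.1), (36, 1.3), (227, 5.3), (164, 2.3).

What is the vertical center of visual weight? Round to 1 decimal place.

Weights sum to 1.0 + 7.8 + 7.1 + 1.3 + 5.3 + 2.3 = 24.8.
y: (1.0·268 + 7.8·119 + 7.1·100 + 1.3·36 + 5.3·227 + 2.3·164) / 24.8 = 3533.3 / 24.8 ≈ 142.47

y ≈ 142.5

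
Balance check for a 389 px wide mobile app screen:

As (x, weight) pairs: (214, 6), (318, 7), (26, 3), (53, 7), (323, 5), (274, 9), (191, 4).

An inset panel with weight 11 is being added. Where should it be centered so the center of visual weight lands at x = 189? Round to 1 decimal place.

x ≈ 93.1

New total weight: (6 + 7 + 3 + 7 + 5 + 9 + 4) + 11 = 52.
x: need Σw·x = 52·189 = 9828. Existing = 6·214 + 7·318 + 3·26 + 7·53 + 5·323 + 9·274 + 4·191 = 8804. Remainder 1024 / 11 ≈ 93.09.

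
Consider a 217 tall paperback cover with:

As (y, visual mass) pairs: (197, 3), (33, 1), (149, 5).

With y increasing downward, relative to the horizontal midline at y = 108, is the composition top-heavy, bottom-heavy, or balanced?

Total weight = 3 + 1 + 5 = 9.
y: (3·197 + 1·33 + 5·149) / 9 = 1369 / 9 ≈ 152.11
152.1 vs midline 108 → bottom-heavy.

bottom-heavy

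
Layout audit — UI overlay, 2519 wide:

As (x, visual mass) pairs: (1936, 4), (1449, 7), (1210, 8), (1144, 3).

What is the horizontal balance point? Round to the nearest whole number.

Σw = 4 + 7 + 8 + 3 = 22.
x-moment: 4·1936 + 7·1449 + 8·1210 + 3·1144 = 30999; centroid 30999/22 ≈ 1409.05.

x ≈ 1409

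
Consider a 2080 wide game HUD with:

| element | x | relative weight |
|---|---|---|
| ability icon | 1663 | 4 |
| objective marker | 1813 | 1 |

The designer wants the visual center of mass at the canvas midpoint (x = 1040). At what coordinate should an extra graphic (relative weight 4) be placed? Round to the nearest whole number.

x ≈ 224

With the extra graphic, Σw becomes 4 + 1 + 4 = 9.
x: target moment 9×1040 = 9360; current 4·1663 + 1·1813 = 8465; the extra graphic supplies 895, so x = 895/4 ≈ 223.75.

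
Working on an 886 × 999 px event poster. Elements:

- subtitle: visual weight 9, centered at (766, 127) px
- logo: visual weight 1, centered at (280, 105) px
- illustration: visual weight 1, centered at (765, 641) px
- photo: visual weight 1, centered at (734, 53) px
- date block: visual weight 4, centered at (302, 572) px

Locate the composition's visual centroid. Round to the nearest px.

(618, 264)

Weights sum to 9 + 1 + 1 + 1 + 4 = 16.
Σw·x = 9·766 + 1·280 + 1·765 + 1·734 + 4·302 = 9881, so x̄ = 9881/16 ≈ 617.56.
Σw·y = 9·127 + 1·105 + 1·641 + 1·53 + 4·572 = 4230, so ȳ = 4230/16 ≈ 264.38.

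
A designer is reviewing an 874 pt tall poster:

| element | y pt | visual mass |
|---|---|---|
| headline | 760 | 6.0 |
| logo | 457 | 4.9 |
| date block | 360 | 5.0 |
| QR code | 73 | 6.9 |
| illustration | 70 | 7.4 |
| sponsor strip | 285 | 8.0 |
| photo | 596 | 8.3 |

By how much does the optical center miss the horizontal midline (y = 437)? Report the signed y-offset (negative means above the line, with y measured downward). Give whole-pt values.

≈ -75 pt

Weights sum to 6.0 + 4.9 + 5.0 + 6.9 + 7.4 + 8.0 + 8.3 = 46.5.
Σw·y = 16847.8; ȳ = 16847.8/46.5 ≈ 362.32.
Offset from y = 437: 362.32 − 437 ≈ -74.68.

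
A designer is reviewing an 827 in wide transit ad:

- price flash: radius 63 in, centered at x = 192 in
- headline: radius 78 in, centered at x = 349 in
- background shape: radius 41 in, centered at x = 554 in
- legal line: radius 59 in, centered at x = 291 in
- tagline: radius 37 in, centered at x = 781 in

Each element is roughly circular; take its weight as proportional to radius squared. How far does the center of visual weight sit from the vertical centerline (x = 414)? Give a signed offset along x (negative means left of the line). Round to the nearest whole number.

Weights ∝ r²: price flash 63² = 3969, headline 78² = 6084, background shape 41² = 1681, legal line 59² = 3481, tagline 37² = 1369; Σw = 16584.
x: (3969·192 + 6084·349 + 1681·554 + 3481·291 + 1369·781) / 16584 = 5898798 / 16584 ≈ 355.69
Against x = 414, that's 355.69 − 414 = -58.31.

≈ -58 in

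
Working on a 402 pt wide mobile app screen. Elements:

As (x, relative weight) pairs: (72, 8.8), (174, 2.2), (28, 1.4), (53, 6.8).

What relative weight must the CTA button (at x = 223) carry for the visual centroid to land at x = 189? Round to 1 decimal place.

Existing Σw = 19.2 (8.8 + 2.2 + 1.4 + 6.8); existing moment 8.8·72 + 2.2·174 + 1.4·28 + 6.8·53 = 1416.0.
Set Σw·x/Σw = 189: (1416.0 + 223w) = 189·(19.2 + w).
Solving: w = (189·19.2 − 1416.0) / (223 − 189) = 2212.8 / 34 ≈ 65.08.

w ≈ 65.1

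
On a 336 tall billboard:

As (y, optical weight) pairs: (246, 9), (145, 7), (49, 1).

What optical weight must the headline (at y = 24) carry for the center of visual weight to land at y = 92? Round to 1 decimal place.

Existing Σw = 17 (9 + 7 + 1); existing moment 9·246 + 7·145 + 1·49 = 3278.
Set Σw·y/Σw = 92: (3278 + 24w) = 92·(17 + w).
So w = (92·17 − 3278)/(24 − 92) = -1714/-68 ≈ 25.21.

w ≈ 25.2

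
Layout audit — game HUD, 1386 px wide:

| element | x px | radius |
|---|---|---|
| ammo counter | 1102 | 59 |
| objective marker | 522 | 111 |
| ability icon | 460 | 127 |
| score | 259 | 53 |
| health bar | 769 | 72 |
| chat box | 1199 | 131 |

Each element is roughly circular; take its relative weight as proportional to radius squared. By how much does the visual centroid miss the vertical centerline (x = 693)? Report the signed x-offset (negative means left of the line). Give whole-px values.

≈ 60 px

Weights ∝ r²: ammo counter 59² = 3481, objective marker 111² = 12321, ability icon 127² = 16129, score 53² = 2809, health bar 72² = 5184, chat box 131² = 17161; Σw = 57085.
Σw·x = 42977030; x̄ = 42977030/57085 ≈ 752.86.
Difference: 752.86 − 693 ≈ 59.86.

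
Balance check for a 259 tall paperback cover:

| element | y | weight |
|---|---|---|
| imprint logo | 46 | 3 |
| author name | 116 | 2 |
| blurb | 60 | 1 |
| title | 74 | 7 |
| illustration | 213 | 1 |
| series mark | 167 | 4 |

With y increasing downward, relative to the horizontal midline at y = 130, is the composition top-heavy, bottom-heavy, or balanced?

top-heavy

Total weight = 3 + 2 + 1 + 7 + 1 + 4 = 18.
Σw·y = 3·46 + 2·116 + 1·60 + 7·74 + 1·213 + 4·167 = 1829, so ȳ = 1829/18 ≈ 101.61.
Since 101.6 is above (smaller y than) 130, the composition reads top-heavy.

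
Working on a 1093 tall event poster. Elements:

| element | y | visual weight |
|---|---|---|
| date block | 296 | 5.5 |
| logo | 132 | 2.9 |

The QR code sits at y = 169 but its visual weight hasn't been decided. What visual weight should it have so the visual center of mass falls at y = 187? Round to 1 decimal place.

w ≈ 24.4

Fixed elements: Σw = 5.5 + 2.9 = 8.4, Σw·y = 5.5·296 + 2.9·132 = 2010.8.
For the centroid to hit 187: (2010.8 + w·169) / (8.4 + w) = 187.
So w = (187·8.4 − 2010.8)/(169 − 187) = -440.0/-18 ≈ 24.44.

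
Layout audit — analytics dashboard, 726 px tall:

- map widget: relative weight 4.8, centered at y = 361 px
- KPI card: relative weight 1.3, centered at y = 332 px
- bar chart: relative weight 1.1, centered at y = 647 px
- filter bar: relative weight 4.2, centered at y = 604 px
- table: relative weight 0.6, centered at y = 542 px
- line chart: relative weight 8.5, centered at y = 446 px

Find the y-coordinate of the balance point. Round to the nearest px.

y ≈ 465

Total weight = 4.8 + 1.3 + 1.1 + 4.2 + 0.6 + 8.5 = 20.5.
y-moment: 4.8·361 + 1.3·332 + 1.1·647 + 4.2·604 + 0.6·542 + 8.5·446 = 9529.1; centroid 9529.1/20.5 ≈ 464.83.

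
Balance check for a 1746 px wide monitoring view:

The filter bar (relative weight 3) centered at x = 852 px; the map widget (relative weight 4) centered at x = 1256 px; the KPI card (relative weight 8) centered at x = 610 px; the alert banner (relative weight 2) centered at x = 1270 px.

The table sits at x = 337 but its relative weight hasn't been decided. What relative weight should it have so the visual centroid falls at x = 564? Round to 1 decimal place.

Existing Σw = 17 (3 + 4 + 8 + 2); existing moment 3·852 + 4·1256 + 8·610 + 2·1270 = 15000.
For the centroid to hit 564: (15000 + w·337) / (17 + w) = 564.
So w = (564·17 − 15000)/(337 − 564) = -5412/-227 ≈ 23.84.

w ≈ 23.8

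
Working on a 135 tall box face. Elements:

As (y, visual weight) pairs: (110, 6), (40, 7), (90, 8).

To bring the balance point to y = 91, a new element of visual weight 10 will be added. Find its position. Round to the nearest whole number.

y ≈ 116

With the new element, Σw becomes 6 + 7 + 8 + 10 = 31.
y: need Σw·y = 31·91 = 2821. Existing = 6·110 + 7·40 + 8·90 = 1660. Remainder 1161 / 10 ≈ 116.10.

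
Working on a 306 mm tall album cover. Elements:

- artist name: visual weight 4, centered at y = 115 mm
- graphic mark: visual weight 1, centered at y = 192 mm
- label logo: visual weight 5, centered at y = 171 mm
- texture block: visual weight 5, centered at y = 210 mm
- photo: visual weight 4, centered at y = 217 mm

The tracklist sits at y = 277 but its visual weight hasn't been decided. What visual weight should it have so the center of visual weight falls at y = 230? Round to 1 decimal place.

Fixed elements: Σw = 4 + 1 + 5 + 5 + 4 = 19, Σw·y = 4·115 + 1·192 + 5·171 + 5·210 + 4·217 = 3425.
Balance at y = 230 requires (3425 + w·277) / (19 + w) = 230.
So w = (230·19 − 3425)/(277 − 230) = 945/47 ≈ 20.11.

w ≈ 20.1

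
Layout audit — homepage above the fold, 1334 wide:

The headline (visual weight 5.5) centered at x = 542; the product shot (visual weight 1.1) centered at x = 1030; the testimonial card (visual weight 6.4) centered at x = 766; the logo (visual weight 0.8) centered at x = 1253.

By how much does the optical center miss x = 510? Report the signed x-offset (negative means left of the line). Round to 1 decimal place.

Total weight = 5.5 + 1.1 + 6.4 + 0.8 = 13.8.
Σw·x = 5.5·542 + 1.1·1030 + 6.4·766 + 0.8·1253 = 10018.8, so x̄ = 10018.8/13.8 ≈ 726.00.
Difference: 726.00 − 510 ≈ 216.00.

≈ 216.0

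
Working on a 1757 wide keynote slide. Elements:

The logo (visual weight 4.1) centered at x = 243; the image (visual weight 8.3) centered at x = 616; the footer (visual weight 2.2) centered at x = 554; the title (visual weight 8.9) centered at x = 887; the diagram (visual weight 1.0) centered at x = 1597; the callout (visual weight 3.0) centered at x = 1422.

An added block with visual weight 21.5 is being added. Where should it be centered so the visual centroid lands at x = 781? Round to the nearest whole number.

After adding the added block, total weight = 4.1 + 8.3 + 2.2 + 8.9 + 1.0 + 3.0 + 21.5 = 49.0.
x: target moment 49.0×781 = 38269.0; current 4.1·243 + 8.3·616 + 2.2·554 + 8.9·887 + 1.0·1597 + 3.0·1422 = 21085.2; the added block supplies 17183.8, so x = 17183.8/21.5 ≈ 799.25.

x ≈ 799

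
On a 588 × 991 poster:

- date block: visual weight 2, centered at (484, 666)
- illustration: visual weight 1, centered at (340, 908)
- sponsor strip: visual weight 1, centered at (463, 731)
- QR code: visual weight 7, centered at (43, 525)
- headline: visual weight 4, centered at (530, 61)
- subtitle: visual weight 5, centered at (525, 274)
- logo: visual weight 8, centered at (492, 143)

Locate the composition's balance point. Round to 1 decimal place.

(384.0, 335.9)

Σw = 2 + 1 + 1 + 7 + 4 + 5 + 8 = 28.
x-moment: 2·484 + 1·340 + 1·463 + 7·43 + 4·530 + 5·525 + 8·492 = 10753; centroid 10753/28 ≈ 384.04.
y-moment: 2·666 + 1·908 + 1·731 + 7·525 + 4·61 + 5·274 + 8·143 = 9404; centroid 9404/28 ≈ 335.86.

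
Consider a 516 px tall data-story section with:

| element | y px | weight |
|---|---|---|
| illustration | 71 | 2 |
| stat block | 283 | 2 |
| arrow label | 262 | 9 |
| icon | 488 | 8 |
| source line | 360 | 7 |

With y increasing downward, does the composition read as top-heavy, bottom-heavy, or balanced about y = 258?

Σw = 2 + 2 + 9 + 8 + 7 = 28.
Σw·y = 2·71 + 2·283 + 9·262 + 8·488 + 7·360 = 9490, so ȳ = 9490/28 ≈ 338.93.
Since 338.9 is below (larger y than) 258, the composition reads bottom-heavy.

bottom-heavy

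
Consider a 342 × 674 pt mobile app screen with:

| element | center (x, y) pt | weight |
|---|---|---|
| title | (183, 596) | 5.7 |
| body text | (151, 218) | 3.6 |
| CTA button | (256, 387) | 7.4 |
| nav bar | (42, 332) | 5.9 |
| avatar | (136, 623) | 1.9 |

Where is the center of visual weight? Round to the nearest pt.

(163, 416)

Σw = 5.7 + 3.6 + 7.4 + 5.9 + 1.9 = 24.5.
x-moment: 5.7·183 + 3.6·151 + 7.4·256 + 5.9·42 + 1.9·136 = 3987.3; centroid 3987.3/24.5 ≈ 162.75.
y-moment: 5.7·596 + 3.6·218 + 7.4·387 + 5.9·332 + 1.9·623 = 10188.3; centroid 10188.3/24.5 ≈ 415.85.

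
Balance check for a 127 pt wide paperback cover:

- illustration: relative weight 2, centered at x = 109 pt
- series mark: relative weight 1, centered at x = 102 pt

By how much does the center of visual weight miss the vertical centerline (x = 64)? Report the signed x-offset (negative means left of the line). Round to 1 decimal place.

≈ 42.7 pt

Total weight = 2 + 1 = 3.
x: (2·109 + 1·102) / 3 = 320 / 3 ≈ 106.67
Against x = 64, that's 106.67 − 64 = 42.67.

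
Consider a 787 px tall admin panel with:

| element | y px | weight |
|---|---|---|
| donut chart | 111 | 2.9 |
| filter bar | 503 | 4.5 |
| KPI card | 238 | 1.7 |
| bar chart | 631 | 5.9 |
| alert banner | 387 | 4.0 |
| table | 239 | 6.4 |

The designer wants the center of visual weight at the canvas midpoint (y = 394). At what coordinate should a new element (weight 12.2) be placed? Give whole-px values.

After adding the new element, total weight = 2.9 + 4.5 + 1.7 + 5.9 + 4.0 + 6.4 + 12.2 = 37.6.
y: target moment 37.6×394 = 14814.4; current 2.9·111 + 4.5·503 + 1.7·238 + 5.9·631 + 4.0·387 + 6.4·239 = 9790.5; the new element supplies 5023.9, so y = 5023.9/12.2 ≈ 411.80.

y ≈ 412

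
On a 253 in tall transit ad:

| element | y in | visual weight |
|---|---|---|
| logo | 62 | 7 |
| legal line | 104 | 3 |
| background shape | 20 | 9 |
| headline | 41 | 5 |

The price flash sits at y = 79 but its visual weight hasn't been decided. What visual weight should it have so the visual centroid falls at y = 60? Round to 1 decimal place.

Fixed elements: Σw = 7 + 3 + 9 + 5 = 24, Σw·y = 7·62 + 3·104 + 9·20 + 5·41 = 1131.
For the centroid to hit 60: (1131 + w·79) / (24 + w) = 60.
Solving: w = (60·24 − 1131) / (79 − 60) = 309 / 19 ≈ 16.26.

w ≈ 16.3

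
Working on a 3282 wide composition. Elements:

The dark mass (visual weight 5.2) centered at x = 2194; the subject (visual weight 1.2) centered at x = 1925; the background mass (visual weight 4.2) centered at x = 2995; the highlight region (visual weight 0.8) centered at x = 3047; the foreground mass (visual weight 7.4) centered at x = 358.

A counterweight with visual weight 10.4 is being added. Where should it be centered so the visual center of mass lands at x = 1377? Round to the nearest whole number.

x ≈ 848

With the counterweight, Σw becomes 5.2 + 1.2 + 4.2 + 0.8 + 7.4 + 10.4 = 29.2.
Along x: (31384.6 + 10.4·x) / 29.2 = 1377 (existing moment 5.2·2194 + 1.2·1925 + 4.2·2995 + 0.8·3047 + 7.4·358 = 31384.6) ⇒ x = (40208.4 − 31384.6) / 10.4 ≈ 848.44.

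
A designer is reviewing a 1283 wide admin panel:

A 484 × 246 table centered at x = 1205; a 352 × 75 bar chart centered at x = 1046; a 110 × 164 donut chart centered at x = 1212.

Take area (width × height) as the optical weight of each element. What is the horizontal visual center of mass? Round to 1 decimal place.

x ≈ 1180.1

Areas: table 484·246 = 119064, bar chart 352·75 = 26400, donut chart 110·164 = 18040. Total weight = 163504.
Σw·x = 119064·1205 + 26400·1046 + 18040·1212 = 192951000, so x̄ = 192951000/163504 ≈ 1180.10.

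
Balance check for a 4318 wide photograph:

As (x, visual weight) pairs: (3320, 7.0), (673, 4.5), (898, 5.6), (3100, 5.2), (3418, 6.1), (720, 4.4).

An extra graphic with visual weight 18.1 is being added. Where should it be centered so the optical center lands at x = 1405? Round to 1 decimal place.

After adding the extra graphic, total weight = 7.0 + 4.5 + 5.6 + 5.2 + 6.1 + 4.4 + 18.1 = 50.9.
x: need Σw·x = 50.9·1405 = 71514.5. Existing = 7.0·3320 + 4.5·673 + 5.6·898 + 5.2·3100 + 6.1·3418 + 4.4·720 = 71435.1. Remainder 79.4 / 18.1 ≈ 4.39.

x ≈ 4.4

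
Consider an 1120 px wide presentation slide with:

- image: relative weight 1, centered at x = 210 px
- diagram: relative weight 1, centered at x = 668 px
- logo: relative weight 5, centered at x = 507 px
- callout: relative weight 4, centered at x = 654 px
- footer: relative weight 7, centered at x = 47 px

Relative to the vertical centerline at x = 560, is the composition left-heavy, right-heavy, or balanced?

Σw = 1 + 1 + 5 + 4 + 7 = 18.
x-moment: 1·210 + 1·668 + 5·507 + 4·654 + 7·47 = 6358; centroid 6358/18 ≈ 353.22.
Since 353.2 is left of 560, the composition reads left-heavy.

left-heavy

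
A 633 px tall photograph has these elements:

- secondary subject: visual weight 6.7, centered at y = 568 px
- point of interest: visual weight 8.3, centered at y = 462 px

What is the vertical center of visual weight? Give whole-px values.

y ≈ 509

Weights sum to 6.7 + 8.3 = 15.0.
y-moment: 6.7·568 + 8.3·462 = 7640.2; centroid 7640.2/15.0 ≈ 509.35.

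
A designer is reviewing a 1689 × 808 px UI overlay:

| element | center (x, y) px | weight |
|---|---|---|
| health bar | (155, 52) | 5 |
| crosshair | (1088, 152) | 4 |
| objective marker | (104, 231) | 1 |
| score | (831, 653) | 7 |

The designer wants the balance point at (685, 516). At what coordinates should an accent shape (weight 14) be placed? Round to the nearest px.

New total weight: (5 + 4 + 1 + 7) + 14 = 31.
x: target moment 31×685 = 21235; current 5·155 + 4·1088 + 1·104 + 7·831 = 11048; the accent shape supplies 10187, so x = 10187/14 ≈ 727.64.
y: target moment 31×516 = 15996; current 5·52 + 4·152 + 1·231 + 7·653 = 5670; the accent shape supplies 10326, so y = 10326/14 ≈ 737.57.

(728, 738)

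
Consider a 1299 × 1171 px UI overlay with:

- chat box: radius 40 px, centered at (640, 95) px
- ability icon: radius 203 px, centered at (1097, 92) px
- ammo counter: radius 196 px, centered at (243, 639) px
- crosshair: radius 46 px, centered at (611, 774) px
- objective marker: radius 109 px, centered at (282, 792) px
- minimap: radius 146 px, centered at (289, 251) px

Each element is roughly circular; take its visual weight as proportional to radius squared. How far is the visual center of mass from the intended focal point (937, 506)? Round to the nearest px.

≈ 387 px

r² weights: chat box 40² = 1600, ability icon 203² = 41209, ammo counter 196² = 38416, crosshair 46² = 2116, objective marker 109² = 11881, minimap 146² = 21316. Total = 116538.
x: (1600·640 + 41209·1097 + 38416·243 + 2116·611 + 11881·282 + 21316·289) / 116538 = 66369003 / 116538 ≈ 569.51
y: (1600·95 + 41209·92 + 38416·639 + 2116·774 + 11881·792 + 21316·251) / 116538 = 44888904 / 116538 ≈ 385.19
Offset from (937, 506): Δx ≈ -367.49, Δy ≈ -120.81; distance = √(Δx² + Δy²) ≈ 386.84.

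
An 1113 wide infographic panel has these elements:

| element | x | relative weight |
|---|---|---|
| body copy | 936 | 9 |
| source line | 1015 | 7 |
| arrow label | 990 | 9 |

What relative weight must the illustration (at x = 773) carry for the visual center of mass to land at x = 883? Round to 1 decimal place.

Known weights sum to 9 + 7 + 9 = 25; their moment is 9·936 + 7·1015 + 9·990 = 24439.
Set Σw·x/Σw = 883: (24439 + 773w) = 883·(25 + w).
So w = (883·25 − 24439)/(773 − 883) = -2364/-110 ≈ 21.49.

w ≈ 21.5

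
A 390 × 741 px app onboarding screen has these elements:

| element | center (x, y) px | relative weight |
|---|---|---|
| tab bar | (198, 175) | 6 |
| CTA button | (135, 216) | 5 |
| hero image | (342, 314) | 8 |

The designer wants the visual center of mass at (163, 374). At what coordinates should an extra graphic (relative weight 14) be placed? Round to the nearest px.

(56, 550)

After adding the extra graphic, total weight = 6 + 5 + 8 + 14 = 33.
Along x: (4599 + 14·x) / 33 = 163 (existing moment 6·198 + 5·135 + 8·342 = 4599) ⇒ x = (5379 − 4599) / 14 ≈ 55.71.
Along y: (4642 + 14·y) / 33 = 374 (existing moment 6·175 + 5·216 + 8·314 = 4642) ⇒ y = (12342 − 4642) / 14 ≈ 550.00.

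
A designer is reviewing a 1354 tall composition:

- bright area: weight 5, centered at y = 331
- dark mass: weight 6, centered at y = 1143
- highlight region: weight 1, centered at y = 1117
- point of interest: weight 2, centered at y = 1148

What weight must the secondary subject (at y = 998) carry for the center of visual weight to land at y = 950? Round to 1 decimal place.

w ≈ 28.6

Existing Σw = 14 (5 + 6 + 1 + 2); existing moment 5·331 + 6·1143 + 1·1117 + 2·1148 = 11926.
Balance at y = 950 requires (11926 + w·998) / (14 + w) = 950.
Rearranging, w·(998 − 950) = 950·14 − 11926 = 1374, so w ≈ 1374/48 = 28.62.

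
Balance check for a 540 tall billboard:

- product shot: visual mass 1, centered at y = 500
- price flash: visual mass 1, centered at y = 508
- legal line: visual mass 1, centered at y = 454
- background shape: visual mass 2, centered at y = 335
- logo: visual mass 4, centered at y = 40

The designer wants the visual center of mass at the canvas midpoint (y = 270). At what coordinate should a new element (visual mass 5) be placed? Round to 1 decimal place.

y ≈ 297.6

New total weight: (1 + 1 + 1 + 2 + 4) + 5 = 14.
y: need Σw·y = 14·270 = 3780. Existing = 1·500 + 1·508 + 1·454 + 2·335 + 4·40 = 2292. Remainder 1488 / 5 ≈ 297.60.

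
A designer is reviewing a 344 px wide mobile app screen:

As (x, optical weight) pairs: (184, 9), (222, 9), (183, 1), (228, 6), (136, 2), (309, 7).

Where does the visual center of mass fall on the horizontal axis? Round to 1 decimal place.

Total weight = 9 + 9 + 1 + 6 + 2 + 7 = 34.
Σw·x = 9·184 + 9·222 + 1·183 + 6·228 + 2·136 + 7·309 = 7640, so x̄ = 7640/34 ≈ 224.71.

x ≈ 224.7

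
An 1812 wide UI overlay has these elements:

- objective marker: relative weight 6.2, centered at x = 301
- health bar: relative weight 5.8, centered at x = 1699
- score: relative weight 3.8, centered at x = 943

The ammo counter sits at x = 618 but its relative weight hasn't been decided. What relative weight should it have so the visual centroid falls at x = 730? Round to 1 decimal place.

w ≈ 33.7

Fixed elements: Σw = 6.2 + 5.8 + 3.8 = 15.8, Σw·x = 6.2·301 + 5.8·1699 + 3.8·943 = 15303.8.
Set Σw·x/Σw = 730: (15303.8 + 618w) = 730·(15.8 + w).
Solving: w = (730·15.8 − 15303.8) / (618 − 730) = -3769.8 / -112 ≈ 33.66.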